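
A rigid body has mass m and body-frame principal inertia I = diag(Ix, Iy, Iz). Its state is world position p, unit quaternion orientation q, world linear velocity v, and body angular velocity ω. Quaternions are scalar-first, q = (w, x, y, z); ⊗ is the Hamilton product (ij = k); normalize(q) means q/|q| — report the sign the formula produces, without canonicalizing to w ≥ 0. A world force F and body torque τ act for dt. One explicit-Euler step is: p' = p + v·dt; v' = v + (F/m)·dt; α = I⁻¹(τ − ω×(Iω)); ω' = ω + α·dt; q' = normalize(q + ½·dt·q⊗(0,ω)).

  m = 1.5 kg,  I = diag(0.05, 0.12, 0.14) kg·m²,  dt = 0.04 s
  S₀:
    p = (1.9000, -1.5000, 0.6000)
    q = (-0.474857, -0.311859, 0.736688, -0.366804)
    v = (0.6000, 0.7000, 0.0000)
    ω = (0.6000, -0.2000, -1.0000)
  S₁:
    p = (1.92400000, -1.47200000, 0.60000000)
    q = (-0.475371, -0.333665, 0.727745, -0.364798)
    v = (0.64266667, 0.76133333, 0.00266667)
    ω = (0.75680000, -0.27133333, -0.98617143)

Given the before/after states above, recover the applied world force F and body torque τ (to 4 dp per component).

rate change Δω = (0.15680000, -0.07133333, 0.01382857)
gyro term ω₀×Iω₀ = (0.0040, 0.0540, -0.0084)
applied torque τ = (0.2000, -0.1600, 0.0400)
Δv = v₁−v₀ = (0.04266667, 0.06133333, 0.00266667)
F = m·Δv/dt = (1.6000, 2.3000, 0.1000)

F = (1.6000, 2.3000, 0.1000)
τ = (0.2000, -0.1600, 0.0400)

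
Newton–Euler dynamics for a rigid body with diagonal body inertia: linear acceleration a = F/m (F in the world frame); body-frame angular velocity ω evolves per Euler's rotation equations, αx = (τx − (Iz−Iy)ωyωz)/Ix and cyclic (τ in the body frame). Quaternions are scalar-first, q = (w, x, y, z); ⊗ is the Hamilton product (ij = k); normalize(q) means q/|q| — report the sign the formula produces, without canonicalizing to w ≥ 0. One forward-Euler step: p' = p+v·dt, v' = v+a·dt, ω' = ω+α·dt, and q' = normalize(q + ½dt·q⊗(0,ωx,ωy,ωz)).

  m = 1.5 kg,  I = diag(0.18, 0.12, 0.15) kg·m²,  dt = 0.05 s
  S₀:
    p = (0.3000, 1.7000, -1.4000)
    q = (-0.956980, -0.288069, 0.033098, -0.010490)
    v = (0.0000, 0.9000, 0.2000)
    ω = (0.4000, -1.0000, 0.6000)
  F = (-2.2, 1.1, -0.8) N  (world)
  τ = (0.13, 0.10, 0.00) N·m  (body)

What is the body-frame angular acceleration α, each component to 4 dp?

α = (0.8222, 0.7733, -0.1600)

gyro term ω×Iω = (-0.0180, 0.0072, 0.0240)
(τ − ω×Iω)/I = (0.8222, 0.7733, -0.1600)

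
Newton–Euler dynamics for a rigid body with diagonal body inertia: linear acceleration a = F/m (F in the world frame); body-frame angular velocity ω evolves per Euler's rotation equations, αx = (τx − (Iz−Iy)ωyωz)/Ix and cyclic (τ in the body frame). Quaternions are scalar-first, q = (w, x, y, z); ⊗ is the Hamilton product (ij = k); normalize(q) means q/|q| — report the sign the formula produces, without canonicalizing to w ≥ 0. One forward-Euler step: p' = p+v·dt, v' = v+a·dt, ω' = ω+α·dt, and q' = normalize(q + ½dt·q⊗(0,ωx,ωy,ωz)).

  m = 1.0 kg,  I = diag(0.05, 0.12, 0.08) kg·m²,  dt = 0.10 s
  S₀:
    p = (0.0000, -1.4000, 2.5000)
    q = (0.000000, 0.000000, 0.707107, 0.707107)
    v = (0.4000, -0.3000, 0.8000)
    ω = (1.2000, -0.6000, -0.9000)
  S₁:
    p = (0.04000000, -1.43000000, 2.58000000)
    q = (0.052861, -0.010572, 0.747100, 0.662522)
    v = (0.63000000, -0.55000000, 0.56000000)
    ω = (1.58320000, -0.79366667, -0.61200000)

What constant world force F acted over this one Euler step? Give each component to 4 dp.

F = (2.3000, -2.5000, -2.4000)

v₁ − v₀ = (0.23000000, -0.25000000, -0.24000000)
m·(v₁−v₀)/dt = (2.3000, -2.5000, -2.4000)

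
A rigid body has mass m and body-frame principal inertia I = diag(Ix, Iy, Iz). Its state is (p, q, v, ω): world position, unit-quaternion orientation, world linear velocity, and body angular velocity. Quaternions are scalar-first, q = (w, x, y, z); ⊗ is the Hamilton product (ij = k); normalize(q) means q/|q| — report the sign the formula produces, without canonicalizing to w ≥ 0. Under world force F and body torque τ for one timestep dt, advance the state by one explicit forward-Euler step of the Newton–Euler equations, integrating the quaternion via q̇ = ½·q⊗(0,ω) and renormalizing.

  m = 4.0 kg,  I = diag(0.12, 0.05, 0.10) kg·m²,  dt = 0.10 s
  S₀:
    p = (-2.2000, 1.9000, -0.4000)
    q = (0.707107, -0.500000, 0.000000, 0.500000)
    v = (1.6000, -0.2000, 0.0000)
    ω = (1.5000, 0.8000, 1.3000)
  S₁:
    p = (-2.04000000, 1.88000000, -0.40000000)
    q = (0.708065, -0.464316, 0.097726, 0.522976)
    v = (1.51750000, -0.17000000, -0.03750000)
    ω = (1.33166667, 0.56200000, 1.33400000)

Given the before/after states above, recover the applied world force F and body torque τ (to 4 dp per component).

F = (-3.3000, 1.2000, -1.5000)
τ = (-0.1500, -0.0800, -0.0500)

ω₁ − ω₀ = (-0.16833333, -0.23800000, 0.03400000)
precession coupling = (0.0520, 0.0390, -0.0840)
I·α + gyro = (-0.1500, -0.0800, -0.0500)
Δv = v₁−v₀ = (-0.08250000, 0.03000000, -0.03750000)
m·(v₁−v₀)/dt = (-3.3000, 1.2000, -1.5000)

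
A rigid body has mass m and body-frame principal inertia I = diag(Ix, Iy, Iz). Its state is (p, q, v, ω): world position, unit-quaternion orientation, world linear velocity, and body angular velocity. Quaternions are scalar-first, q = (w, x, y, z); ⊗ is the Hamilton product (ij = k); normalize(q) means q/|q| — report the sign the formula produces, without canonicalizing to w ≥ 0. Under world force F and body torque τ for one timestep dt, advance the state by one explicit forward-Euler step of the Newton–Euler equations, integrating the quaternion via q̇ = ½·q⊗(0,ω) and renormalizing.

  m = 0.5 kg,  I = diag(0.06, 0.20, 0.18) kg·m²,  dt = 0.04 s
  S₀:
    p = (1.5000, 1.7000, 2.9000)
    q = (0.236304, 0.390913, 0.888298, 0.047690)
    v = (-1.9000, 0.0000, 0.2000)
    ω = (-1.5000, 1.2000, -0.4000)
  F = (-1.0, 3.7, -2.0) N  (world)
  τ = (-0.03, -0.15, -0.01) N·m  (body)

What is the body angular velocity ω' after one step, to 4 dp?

angular accel α = (-0.6600, -0.3900, 1.3444)
ω' = ω + α·dt = (-1.5264, 1.1844, -0.3462)

ω' = (-1.5264, 1.1844, -0.3462)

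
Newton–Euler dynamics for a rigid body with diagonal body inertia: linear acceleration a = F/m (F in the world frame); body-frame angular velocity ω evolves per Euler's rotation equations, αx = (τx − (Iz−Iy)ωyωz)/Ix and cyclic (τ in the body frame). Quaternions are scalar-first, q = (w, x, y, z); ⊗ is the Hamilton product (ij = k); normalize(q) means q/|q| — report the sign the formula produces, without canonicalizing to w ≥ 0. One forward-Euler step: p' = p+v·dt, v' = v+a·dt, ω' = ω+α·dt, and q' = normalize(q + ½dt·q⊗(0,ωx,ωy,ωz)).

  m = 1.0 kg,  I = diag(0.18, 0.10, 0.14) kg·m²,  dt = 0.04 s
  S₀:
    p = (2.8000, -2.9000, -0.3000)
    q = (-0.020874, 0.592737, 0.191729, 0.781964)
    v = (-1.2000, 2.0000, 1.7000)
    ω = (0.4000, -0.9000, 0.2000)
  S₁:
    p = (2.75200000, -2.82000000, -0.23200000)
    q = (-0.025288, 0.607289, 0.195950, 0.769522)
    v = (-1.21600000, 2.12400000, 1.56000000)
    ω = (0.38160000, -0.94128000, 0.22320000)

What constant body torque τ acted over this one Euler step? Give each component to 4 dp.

Δω = ω₁−ω₀ = (-0.01840000, -0.04128000, 0.02320000)
gyro term ω₀×Iω₀ = (-0.0072, 0.0032, 0.0288)
I·α + gyro = (-0.0900, -0.1000, 0.1100)

τ = (-0.0900, -0.1000, 0.1100)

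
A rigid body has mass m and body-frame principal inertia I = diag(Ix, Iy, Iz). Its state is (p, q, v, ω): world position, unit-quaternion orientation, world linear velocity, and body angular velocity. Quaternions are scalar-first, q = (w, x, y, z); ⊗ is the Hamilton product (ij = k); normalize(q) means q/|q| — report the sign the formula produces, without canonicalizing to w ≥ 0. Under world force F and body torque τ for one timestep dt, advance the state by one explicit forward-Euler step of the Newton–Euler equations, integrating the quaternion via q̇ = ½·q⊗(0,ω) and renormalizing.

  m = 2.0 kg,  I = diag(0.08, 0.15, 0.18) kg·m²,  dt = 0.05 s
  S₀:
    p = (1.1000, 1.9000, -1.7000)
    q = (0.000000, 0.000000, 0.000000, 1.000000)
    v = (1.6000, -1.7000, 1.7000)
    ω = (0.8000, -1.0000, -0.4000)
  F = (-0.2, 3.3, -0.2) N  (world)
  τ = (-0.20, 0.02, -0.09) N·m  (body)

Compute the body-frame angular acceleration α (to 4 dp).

ω×(Iω) gyroscopic = (0.0120, 0.0320, -0.0560)
angular accel α = (-2.6500, -0.0800, -0.1889)

α = (-2.6500, -0.0800, -0.1889)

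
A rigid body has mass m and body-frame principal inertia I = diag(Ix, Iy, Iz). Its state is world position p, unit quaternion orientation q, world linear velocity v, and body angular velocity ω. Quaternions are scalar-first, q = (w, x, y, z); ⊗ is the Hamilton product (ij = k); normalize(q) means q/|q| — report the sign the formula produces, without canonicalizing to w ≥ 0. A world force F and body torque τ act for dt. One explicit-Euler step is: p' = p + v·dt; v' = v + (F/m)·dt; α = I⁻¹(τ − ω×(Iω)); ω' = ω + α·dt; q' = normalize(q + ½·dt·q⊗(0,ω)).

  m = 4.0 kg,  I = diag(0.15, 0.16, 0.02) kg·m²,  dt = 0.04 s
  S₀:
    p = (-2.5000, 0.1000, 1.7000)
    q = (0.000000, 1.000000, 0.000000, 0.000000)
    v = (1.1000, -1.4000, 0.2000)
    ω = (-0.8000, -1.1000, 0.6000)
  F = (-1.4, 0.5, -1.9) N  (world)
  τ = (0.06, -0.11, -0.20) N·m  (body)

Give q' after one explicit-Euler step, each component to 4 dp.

q' = (0.0160, 0.9996, -0.0120, -0.0220)

q⊗(0,ω) = (0.8000000, 0.0000000, -0.6000000, -1.1000000)
updated quaternion q' = (0.0160, 0.9996, -0.0120, -0.0220)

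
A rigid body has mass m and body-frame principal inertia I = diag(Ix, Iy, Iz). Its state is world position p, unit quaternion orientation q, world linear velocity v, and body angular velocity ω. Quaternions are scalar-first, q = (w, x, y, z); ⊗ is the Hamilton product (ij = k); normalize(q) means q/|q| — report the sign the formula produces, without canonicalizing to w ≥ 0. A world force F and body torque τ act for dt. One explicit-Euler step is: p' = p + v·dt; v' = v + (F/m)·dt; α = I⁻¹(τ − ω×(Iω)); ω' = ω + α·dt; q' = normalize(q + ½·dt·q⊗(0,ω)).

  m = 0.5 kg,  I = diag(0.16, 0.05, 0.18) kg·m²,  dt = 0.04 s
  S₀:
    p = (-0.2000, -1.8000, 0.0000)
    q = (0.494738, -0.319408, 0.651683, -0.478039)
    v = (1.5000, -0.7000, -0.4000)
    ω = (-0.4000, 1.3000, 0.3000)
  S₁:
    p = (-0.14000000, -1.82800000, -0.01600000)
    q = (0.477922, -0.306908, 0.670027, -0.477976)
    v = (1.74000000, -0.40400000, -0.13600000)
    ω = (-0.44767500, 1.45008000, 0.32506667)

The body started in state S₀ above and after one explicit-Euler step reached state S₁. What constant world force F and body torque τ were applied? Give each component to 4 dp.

v₁ − v₀ = (0.24000000, 0.29600000, 0.26400000)
applied force F = (3.0000, 3.7000, 3.3000)
rate change Δω = (-0.04767500, 0.15008000, 0.02506667)
gyro term ω₀×Iω₀ = (0.0507, 0.0024, 0.0572)
I·α + gyro = (-0.1400, 0.1900, 0.1700)

F = (3.0000, 3.7000, 3.3000)
τ = (-0.1400, 0.1900, 0.1700)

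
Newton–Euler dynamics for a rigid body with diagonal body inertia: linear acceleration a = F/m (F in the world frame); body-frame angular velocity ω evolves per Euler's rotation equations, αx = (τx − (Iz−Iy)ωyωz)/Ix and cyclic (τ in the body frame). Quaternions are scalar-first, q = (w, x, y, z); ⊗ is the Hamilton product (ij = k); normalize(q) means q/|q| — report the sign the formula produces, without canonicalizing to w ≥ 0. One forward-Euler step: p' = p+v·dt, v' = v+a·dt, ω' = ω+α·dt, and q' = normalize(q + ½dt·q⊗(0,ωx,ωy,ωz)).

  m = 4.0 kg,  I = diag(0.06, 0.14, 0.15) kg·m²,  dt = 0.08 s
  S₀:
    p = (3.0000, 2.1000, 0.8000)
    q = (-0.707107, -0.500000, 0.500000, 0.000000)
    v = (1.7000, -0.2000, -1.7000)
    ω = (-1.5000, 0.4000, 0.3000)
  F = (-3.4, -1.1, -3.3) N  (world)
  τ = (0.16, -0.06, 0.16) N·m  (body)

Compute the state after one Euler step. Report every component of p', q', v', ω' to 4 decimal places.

precession coupling ω×(Iω) = (0.0012, 0.0405, -0.0480)
angular accel α = (2.6467, -0.7179, 1.3867)
ω' = ω + α·dt = (-1.2883, 0.3426, 0.4109)
2q̇ = q⊗(0,ω) = (-0.9500000, 1.2106605, -0.1328428, 0.3378679)
q' = normalize(q + ½dt·q⊗(0,ω)) = (-0.7436, -0.4507, 0.4937, 0.0135)
a = (-0.8500, -0.2750, -0.8250)
p + v·dt = (3.1360, 2.0840, 0.6640)
v' = v + a·dt = (1.6320, -0.2220, -1.7660)

p' = (3.1360, 2.0840, 0.6640)
q' = (-0.7436, -0.4507, 0.4937, 0.0135)
v' = (1.6320, -0.2220, -1.7660)
ω' = (-1.2883, 0.3426, 0.4109)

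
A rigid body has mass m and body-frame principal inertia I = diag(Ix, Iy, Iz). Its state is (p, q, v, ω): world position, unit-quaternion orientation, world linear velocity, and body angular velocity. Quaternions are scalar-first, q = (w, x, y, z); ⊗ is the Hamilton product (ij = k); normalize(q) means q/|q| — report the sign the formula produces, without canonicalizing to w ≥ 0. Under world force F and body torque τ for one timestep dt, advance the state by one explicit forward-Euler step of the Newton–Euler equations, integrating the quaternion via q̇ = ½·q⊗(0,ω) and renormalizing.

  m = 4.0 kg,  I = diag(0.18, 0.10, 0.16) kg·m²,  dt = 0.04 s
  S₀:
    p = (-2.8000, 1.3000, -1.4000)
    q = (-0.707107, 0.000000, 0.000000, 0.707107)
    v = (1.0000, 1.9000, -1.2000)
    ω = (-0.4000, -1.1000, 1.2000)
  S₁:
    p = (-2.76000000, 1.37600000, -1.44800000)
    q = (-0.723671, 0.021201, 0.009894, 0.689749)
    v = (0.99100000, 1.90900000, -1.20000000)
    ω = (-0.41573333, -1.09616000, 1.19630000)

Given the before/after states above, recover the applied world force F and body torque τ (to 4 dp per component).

rate change Δω = (-0.01573333, 0.00384000, -0.00370000)
gyro term ω₀×Iω₀ = (-0.0792, -0.0096, -0.0352)
applied torque τ = (-0.1500, 0.0000, -0.0500)
v₁ − v₀ = (-0.00900000, 0.00900000, 0.00000000)
applied force F = (-0.9000, 0.9000, 0.0000)

F = (-0.9000, 0.9000, 0.0000)
τ = (-0.1500, 0.0000, -0.0500)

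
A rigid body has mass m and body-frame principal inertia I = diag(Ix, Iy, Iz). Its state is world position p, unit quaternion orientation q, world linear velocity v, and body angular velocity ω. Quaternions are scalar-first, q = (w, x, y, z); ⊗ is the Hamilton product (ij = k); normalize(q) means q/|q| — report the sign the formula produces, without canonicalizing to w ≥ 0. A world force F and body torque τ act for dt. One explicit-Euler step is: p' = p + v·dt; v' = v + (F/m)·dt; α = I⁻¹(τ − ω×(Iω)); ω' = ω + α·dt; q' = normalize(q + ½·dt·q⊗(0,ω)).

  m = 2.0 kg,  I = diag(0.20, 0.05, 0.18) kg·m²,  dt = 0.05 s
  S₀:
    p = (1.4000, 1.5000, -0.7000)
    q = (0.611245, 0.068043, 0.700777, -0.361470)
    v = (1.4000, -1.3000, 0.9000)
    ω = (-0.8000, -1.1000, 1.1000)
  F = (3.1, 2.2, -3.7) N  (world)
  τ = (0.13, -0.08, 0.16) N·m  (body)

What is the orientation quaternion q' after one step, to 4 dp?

q' = (0.6412, 0.0651, 0.6887, -0.3322)

2q̇ = q⊗(0,ω) = (1.2229061, -0.1157583, -0.4580408, 1.1581438)
q' = normalize(q + ½dt·q⊗(0,ω)) = (0.6412, 0.0651, 0.6887, -0.3322)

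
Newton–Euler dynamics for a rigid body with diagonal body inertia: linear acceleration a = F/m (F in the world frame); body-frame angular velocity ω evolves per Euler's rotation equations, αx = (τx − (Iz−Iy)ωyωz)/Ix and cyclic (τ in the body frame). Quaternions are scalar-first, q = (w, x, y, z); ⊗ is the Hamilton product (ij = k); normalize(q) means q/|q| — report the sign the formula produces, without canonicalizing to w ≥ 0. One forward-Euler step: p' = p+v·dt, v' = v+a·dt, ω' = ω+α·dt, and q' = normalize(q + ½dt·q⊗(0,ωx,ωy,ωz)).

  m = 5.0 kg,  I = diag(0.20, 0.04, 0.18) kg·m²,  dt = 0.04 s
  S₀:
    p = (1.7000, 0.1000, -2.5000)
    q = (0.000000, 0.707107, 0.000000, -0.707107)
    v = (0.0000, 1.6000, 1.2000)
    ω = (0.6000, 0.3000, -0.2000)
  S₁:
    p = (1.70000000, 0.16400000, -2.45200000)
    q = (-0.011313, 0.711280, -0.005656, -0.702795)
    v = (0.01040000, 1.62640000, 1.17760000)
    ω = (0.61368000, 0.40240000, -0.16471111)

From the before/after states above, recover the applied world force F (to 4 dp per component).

v₁ − v₀ = (0.01040000, 0.02640000, -0.02240000)
m·(v₁−v₀)/dt = (1.3000, 3.3000, -2.8000)

F = (1.3000, 3.3000, -2.8000)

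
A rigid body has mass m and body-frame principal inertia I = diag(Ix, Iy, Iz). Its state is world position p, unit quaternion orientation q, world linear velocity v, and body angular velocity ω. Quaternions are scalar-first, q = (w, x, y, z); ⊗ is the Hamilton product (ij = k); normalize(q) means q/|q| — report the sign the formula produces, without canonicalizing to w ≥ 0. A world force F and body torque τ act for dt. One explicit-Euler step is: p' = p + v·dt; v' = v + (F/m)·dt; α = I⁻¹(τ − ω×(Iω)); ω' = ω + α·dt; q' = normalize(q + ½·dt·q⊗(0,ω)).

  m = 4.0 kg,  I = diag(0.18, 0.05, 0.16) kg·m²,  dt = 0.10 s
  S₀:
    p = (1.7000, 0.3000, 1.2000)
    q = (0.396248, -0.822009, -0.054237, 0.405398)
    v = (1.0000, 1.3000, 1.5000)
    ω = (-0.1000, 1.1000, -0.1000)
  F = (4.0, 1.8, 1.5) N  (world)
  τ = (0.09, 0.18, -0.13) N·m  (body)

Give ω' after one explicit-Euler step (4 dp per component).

ω×(Iω) gyroscopic = (-0.0121, 0.0002, 0.0143)
α = I⁻¹(τ − ω×Iω) = (0.5672, 3.5960, -0.9019)
ω + α·dt = (-0.0433, 1.4596, -0.1902)

ω' = (-0.0433, 1.4596, -0.1902)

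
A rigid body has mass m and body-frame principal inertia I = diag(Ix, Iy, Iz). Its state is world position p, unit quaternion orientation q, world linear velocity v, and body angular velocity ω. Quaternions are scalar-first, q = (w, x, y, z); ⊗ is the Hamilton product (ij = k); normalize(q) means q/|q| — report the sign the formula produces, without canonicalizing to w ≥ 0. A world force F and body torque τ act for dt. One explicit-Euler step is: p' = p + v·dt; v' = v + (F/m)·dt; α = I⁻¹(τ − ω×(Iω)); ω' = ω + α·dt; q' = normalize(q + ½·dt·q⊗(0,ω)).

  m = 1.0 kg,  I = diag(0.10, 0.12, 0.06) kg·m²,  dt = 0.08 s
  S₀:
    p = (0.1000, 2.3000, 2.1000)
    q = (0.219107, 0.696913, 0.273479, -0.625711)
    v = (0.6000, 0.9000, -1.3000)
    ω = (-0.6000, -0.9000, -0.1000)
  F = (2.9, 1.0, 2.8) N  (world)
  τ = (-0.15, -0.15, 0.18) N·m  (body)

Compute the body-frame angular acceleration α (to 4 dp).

α = (-1.4460, -1.2700, 2.8200)

gyro term ω×Iω = (-0.0054, 0.0024, 0.0108)
α = I⁻¹(τ − ω×Iω) = (-1.4460, -1.2700, 2.8200)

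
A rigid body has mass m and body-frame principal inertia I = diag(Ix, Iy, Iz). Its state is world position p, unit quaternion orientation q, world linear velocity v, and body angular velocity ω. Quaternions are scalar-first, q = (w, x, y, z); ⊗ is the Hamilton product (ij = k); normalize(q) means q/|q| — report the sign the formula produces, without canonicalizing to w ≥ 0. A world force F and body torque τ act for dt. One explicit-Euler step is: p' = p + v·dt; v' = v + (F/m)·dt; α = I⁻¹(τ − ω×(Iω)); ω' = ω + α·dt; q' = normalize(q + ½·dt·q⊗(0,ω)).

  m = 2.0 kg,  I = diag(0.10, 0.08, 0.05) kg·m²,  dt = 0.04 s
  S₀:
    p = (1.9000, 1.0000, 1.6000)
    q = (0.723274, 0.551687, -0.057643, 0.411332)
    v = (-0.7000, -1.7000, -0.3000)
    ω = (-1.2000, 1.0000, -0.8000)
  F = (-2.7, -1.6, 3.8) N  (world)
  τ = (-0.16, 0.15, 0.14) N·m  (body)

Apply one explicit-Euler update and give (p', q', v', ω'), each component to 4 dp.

a = (-1.3500, -0.8000, 1.9000)
p' = p + v·dt = (1.8720, 0.9320, 1.5880)
new velocity v' = (-0.7540, -1.7320, -0.2240)
α = I⁻¹(τ − ω×Iω) = (-1.8400, 1.2750, 2.3200)
ω + α·dt = (-1.2736, 1.0510, -0.7072)
Hamilton product q⊗(0,ω) = (1.0487330, -1.2331464, 0.6710252, -0.0961038)
q + ½dt·q⊗(0,ω), renormalized = (0.7438, 0.5267, -0.0442, 0.4092)

p' = (1.8720, 0.9320, 1.5880)
q' = (0.7438, 0.5267, -0.0442, 0.4092)
v' = (-0.7540, -1.7320, -0.2240)
ω' = (-1.2736, 1.0510, -0.7072)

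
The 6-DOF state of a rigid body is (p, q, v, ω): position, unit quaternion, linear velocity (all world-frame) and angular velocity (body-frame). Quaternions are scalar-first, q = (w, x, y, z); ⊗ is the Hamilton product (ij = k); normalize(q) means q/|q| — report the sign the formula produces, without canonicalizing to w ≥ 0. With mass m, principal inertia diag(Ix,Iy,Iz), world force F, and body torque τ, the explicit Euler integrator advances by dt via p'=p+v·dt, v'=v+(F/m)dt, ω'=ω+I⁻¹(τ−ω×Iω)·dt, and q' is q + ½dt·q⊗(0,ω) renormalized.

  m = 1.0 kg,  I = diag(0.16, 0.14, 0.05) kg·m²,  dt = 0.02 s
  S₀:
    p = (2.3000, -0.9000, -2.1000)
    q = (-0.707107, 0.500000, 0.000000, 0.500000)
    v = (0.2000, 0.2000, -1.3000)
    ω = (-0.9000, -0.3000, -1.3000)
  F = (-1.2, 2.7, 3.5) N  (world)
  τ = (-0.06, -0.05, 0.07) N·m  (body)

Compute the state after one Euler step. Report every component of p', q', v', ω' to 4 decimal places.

p' = (2.3040, -0.8960, -2.1260)
q' = (-0.6960, 0.5078, 0.0041, 0.5076)
v' = (0.1760, 0.2540, -1.2300)
ω' = (-0.9031, -0.3255, -1.2698)

a = (-1.2000, 2.7000, 3.5000)
p + v·dt = (2.3040, -0.8960, -2.1260)
v + (F/m)dt = (0.1760, 0.2540, -1.2300)
α = I⁻¹(τ − ω×Iω) = (-0.1556, -1.2764, 1.5080)
ω + α·dt = (-0.9031, -0.3255, -1.2698)
Hamilton product q⊗(0,ω) = (1.1000000, 0.7863963, 0.4121321, 0.7692391)
q + ½dt·q⊗(0,ω), renormalized = (-0.6960, 0.5078, 0.0041, 0.5076)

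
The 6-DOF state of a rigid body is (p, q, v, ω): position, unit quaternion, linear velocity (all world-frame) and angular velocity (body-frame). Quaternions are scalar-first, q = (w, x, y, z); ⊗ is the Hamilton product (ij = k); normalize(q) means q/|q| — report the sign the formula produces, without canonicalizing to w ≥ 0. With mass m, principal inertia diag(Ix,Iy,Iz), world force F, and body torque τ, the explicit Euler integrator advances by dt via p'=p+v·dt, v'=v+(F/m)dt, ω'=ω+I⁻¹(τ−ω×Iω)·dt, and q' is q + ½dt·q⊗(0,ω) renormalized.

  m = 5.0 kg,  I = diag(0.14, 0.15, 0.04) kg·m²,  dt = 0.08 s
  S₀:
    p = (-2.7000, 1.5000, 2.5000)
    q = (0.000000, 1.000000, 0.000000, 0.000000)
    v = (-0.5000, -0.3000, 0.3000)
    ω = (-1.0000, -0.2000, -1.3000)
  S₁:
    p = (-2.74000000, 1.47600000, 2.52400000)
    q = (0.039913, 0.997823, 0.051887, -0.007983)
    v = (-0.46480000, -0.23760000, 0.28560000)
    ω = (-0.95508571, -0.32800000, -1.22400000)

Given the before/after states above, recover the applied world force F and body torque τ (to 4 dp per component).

F = (2.2000, 3.9000, -0.9000)
τ = (0.0500, -0.1100, 0.0400)

rate change Δω = (0.04491429, -0.12800000, 0.07600000)
applied torque τ = (0.0500, -0.1100, 0.0400)
velocity change Δv = (0.03520000, 0.06240000, -0.01440000)
applied force F = (2.2000, 3.9000, -0.9000)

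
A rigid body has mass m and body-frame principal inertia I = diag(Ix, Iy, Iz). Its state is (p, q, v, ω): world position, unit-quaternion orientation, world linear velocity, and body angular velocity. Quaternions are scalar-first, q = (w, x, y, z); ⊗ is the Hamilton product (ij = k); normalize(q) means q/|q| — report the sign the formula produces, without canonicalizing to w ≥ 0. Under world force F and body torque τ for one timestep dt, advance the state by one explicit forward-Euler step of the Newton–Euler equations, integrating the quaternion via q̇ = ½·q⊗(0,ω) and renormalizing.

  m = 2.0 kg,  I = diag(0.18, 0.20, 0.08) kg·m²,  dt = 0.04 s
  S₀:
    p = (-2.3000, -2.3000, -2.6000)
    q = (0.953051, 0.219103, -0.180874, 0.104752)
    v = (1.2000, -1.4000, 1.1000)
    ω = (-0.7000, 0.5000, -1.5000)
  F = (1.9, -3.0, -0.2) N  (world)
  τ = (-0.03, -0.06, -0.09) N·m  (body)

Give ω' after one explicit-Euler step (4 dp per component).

angular accel α = (-0.6667, -0.8250, -1.0375)
ω' = ω + α·dt = (-0.7267, 0.4670, -1.5415)

ω' = (-0.7267, 0.4670, -1.5415)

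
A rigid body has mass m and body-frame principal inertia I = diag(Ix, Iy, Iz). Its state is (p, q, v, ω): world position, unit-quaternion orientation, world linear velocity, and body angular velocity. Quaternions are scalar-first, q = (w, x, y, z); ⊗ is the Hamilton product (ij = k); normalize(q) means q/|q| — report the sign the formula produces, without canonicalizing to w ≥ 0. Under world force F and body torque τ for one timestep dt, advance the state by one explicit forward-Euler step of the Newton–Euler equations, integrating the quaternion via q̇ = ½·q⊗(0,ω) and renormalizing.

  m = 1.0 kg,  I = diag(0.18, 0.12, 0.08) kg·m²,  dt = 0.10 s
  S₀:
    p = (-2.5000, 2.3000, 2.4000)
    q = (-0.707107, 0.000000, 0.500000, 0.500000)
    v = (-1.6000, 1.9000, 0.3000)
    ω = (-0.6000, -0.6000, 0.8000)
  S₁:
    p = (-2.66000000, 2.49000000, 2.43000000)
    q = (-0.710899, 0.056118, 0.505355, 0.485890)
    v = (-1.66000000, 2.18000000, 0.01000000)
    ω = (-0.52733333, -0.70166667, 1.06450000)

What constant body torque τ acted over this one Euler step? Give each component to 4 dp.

τ = (0.1500, -0.1700, 0.1900)

rate change Δω = (0.07266667, -0.10166667, 0.26450000)
gyro term ω₀×Iω₀ = (0.0192, -0.0480, -0.0216)
I·α + gyro = (0.1500, -0.1700, 0.1900)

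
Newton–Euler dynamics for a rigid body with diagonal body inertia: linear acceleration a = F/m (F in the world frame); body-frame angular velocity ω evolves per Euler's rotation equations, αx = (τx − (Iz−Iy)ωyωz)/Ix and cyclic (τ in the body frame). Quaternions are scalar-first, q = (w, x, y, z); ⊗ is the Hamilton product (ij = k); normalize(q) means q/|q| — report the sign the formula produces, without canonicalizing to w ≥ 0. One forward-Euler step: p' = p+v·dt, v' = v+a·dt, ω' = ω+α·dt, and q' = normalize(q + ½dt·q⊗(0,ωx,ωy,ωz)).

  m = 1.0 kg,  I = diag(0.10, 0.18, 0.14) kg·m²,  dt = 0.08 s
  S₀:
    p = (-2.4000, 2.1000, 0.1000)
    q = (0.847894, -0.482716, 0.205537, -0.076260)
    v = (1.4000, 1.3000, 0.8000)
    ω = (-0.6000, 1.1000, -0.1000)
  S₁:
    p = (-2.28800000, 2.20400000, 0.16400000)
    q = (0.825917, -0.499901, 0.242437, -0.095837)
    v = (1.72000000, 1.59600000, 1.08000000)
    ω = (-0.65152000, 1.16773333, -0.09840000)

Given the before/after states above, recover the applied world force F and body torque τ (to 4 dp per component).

rate change Δω = (-0.05152000, 0.06773333, 0.00160000)
gyro term ω₀×Iω₀ = (0.0044, -0.0024, -0.0528)
I·α + gyro = (-0.0600, 0.1500, -0.0500)
velocity change Δv = (0.32000000, 0.29600000, 0.28000000)
applied force F = (4.0000, 3.7000, 3.5000)

F = (4.0000, 3.7000, 3.5000)
τ = (-0.0600, 0.1500, -0.0500)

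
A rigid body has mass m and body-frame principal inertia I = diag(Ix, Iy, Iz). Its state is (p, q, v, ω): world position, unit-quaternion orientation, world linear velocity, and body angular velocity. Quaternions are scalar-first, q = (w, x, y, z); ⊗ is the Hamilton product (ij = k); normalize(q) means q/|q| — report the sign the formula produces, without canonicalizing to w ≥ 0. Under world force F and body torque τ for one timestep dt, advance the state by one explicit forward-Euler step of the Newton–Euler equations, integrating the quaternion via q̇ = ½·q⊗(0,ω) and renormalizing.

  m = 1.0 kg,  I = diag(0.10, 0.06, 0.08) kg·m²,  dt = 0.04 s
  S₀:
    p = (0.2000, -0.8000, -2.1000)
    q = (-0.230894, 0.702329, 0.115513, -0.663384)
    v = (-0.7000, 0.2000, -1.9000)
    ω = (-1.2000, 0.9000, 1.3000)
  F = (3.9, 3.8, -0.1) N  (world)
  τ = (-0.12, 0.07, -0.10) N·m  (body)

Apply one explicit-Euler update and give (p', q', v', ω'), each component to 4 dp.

p' = (0.1720, -0.7920, -2.1760)
q' = (-0.1987, 0.7222, 0.1089, -0.6535)
v' = (-0.5440, 0.3520, -1.9040)
ω' = (-1.2574, 0.9675, 1.2284)

a = (3.9000, 3.8000, -0.1000)
new position p' = (0.1720, -0.7920, -2.1760)
v' = v + a·dt = (-0.5440, 0.3520, -1.9040)
ω×(Iω) gyroscopic = (0.0234, -0.0312, 0.0432)
angular accel α = (-1.4340, 1.6867, -1.7900)
new body rate ω' = (-1.2574, 0.9675, 1.2284)
2q̇ = q⊗(0,ω) = (1.6012323, 1.0242853, -0.3247715, 0.4705495)
q + ½dt·q⊗(0,ω), renormalized = (-0.1987, 0.7222, 0.1089, -0.6535)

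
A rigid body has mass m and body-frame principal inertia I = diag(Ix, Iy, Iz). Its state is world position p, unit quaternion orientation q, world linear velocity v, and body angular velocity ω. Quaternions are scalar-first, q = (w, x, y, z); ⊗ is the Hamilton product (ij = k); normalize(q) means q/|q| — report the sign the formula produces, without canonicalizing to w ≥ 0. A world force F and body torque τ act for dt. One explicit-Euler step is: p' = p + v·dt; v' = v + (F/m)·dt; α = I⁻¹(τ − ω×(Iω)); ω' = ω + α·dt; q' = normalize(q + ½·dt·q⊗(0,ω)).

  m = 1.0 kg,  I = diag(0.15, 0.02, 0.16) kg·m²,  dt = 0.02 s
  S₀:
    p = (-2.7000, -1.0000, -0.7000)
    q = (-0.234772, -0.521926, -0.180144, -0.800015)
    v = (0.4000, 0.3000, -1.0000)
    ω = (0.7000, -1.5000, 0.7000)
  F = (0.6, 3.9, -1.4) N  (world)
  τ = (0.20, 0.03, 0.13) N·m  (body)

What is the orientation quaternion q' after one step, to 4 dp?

Hamilton product q⊗(0,ω) = (0.6551427, -1.4904637, 0.1574957, 0.7446494)
q' = normalize(q + ½dt·q⊗(0,ω)) = (-0.2282, -0.5367, -0.1785, -0.7924)

q' = (-0.2282, -0.5367, -0.1785, -0.7924)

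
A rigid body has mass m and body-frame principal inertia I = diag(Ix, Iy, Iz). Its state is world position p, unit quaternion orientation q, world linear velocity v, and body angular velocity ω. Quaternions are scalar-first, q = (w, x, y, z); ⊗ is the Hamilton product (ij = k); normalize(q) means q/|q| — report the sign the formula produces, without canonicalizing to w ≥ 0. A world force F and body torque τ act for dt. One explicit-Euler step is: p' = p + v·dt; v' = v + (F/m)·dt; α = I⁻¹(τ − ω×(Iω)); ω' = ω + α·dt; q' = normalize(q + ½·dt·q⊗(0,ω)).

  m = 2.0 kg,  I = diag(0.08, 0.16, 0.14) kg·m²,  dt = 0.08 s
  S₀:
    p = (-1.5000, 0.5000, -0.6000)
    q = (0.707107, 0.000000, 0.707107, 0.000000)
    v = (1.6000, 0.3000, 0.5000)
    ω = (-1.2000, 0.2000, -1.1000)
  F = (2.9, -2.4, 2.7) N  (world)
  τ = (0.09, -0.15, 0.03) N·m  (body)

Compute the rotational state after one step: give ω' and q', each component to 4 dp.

ω' = (-1.1144, 0.1646, -1.0719)
q' = (0.6999, -0.0649, 0.7112, 0.0028)

ω×(Iω) gyroscopic = (0.0044, -0.0792, -0.0192)
α = I⁻¹(τ − ω×Iω) = (1.0700, -0.4425, 0.3514)
ω + α·dt = (-1.1144, 0.1646, -1.0719)
q⊗(0,ω) = (-0.1414214, -1.6263461, 0.1414214, 0.0707107)
updated quaternion q' = (0.6999, -0.0649, 0.7112, 0.0028)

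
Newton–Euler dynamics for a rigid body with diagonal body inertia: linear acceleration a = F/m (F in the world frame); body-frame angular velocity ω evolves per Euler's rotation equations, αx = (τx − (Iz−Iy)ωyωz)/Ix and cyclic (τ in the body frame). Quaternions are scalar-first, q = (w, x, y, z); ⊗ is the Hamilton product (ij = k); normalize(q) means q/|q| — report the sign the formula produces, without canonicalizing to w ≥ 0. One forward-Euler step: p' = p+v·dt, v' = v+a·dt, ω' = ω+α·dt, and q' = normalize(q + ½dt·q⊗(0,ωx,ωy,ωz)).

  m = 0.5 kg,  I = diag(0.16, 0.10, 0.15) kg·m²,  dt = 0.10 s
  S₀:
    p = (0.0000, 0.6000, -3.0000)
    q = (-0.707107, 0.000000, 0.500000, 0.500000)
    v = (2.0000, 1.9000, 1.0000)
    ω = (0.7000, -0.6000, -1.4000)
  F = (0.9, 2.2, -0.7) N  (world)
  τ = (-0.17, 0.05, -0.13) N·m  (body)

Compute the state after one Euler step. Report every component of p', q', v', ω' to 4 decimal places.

p' = (0.2000, 0.7900, -2.9000)
q' = (-0.6548, -0.0446, 0.5368, 0.5301)
v' = (2.1800, 2.3400, 0.8600)
ω' = (0.5675, -0.5402, -1.5035)

linear accel F/m = (1.8000, 4.4000, -1.4000)
new position p' = (0.2000, 0.7900, -2.9000)
new velocity v' = (2.1800, 2.3400, 0.8600)
precession coupling ω×(Iω) = (0.0420, -0.0098, 0.0252)
(τ − ω×Iω)/I = (-1.3250, 0.5980, -1.0347)
new body rate ω' = (0.5675, -0.5402, -1.5035)
Hamilton product q⊗(0,ω) = (1.0000000, -0.8949749, 0.7742642, 0.6399498)
updated quaternion q' = (-0.6548, -0.0446, 0.5368, 0.5301)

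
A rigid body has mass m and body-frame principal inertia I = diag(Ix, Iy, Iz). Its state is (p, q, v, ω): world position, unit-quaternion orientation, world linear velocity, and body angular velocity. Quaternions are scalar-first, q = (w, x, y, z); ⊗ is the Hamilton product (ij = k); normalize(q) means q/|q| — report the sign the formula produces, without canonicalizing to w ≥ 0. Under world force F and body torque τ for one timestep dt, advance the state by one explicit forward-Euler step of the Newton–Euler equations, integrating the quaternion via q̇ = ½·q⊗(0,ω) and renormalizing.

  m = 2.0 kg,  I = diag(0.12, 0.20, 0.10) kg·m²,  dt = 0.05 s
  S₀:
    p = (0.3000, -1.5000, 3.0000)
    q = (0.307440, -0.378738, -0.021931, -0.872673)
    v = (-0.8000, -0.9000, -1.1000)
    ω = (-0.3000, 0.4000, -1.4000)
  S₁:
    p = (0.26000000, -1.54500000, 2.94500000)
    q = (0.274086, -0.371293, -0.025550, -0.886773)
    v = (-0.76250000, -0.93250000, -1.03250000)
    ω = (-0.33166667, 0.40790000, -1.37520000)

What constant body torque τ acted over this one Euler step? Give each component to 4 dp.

τ = (-0.0200, 0.0400, 0.0400)

Δω = ω₁−ω₀ = (-0.03166667, 0.00790000, 0.02480000)
precession coupling = (0.0560, 0.0084, -0.0096)
τ = I·(Δω/dt) + ω₀×(Iω₀) = (-0.0200, 0.0400, 0.0400)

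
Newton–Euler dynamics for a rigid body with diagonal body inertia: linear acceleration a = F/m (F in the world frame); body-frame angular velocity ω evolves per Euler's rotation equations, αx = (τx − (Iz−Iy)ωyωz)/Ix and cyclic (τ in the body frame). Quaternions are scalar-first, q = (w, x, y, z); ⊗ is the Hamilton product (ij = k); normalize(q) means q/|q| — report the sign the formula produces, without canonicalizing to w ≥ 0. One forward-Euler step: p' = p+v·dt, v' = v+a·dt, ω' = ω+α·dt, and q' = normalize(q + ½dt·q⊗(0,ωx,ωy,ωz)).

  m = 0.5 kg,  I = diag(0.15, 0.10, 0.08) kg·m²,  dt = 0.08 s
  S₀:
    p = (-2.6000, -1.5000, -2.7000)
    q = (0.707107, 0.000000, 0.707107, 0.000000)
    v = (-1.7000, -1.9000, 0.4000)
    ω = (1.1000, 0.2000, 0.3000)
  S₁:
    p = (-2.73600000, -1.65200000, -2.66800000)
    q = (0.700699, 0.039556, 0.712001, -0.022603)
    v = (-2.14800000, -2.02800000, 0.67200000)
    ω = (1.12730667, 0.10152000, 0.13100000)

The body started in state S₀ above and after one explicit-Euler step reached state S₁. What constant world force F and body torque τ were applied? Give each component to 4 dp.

ω₁ − ω₀ = (0.02730667, -0.09848000, -0.16900000)
I·α + gyro = (0.0500, -0.1000, -0.1800)
Δv = v₁−v₀ = (-0.44800000, -0.12800000, 0.27200000)
m·(v₁−v₀)/dt = (-2.8000, -0.8000, 1.7000)

F = (-2.8000, -0.8000, 1.7000)
τ = (0.0500, -0.1000, -0.1800)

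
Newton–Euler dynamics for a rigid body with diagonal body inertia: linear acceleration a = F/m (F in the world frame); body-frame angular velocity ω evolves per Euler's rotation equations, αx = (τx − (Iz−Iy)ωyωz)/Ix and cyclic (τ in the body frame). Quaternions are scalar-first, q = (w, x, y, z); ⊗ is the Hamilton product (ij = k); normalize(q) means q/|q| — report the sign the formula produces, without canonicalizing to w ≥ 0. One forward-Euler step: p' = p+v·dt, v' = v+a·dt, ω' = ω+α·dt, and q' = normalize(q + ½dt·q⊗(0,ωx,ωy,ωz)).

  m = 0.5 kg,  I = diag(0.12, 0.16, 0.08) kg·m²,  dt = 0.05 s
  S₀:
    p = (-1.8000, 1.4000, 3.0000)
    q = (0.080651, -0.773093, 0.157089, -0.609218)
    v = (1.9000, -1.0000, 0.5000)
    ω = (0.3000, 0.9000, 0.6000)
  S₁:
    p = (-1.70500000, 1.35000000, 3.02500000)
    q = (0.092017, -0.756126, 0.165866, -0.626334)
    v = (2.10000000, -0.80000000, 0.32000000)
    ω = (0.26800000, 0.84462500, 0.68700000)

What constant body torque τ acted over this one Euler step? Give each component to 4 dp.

τ = (-0.1200, -0.1700, 0.1500)

rate change Δω = (-0.03200000, -0.05537500, 0.08700000)
applied torque τ = (-0.1200, -0.1700, 0.1500)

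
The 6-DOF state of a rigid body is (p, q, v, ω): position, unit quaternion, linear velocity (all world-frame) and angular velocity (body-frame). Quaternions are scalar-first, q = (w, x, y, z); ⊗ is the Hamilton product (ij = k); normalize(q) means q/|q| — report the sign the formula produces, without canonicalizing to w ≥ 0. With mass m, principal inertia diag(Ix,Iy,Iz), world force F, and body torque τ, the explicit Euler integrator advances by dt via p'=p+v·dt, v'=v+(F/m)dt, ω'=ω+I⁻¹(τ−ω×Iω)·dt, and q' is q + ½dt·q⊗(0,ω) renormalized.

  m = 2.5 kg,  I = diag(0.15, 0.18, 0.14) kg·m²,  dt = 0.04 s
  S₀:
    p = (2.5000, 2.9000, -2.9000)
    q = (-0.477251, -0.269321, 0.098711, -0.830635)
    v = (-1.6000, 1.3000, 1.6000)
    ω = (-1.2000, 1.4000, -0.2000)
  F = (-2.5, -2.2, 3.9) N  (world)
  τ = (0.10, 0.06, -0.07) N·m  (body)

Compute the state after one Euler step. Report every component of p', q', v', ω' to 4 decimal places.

p' = (2.4360, 2.9520, -2.8360)
q' = (-0.4895, -0.2348, 0.1041, -0.8333)
v' = (-1.6400, 1.2648, 1.6624)
ω' = (-1.1763, 1.4128, -0.2056)

ω×(Iω) gyroscopic = (0.0112, 0.0024, -0.0504)
(τ − ω×Iω)/I = (0.5920, 0.3200, -0.1400)
ω' = ω + α·dt = (-1.1763, 1.4128, -0.2056)
2q̇ = q⊗(0,ω) = (-0.6275076, 1.7158480, 0.2747464, -0.1631460)
q + ½dt·q⊗(0,ω), renormalized = (-0.4895, -0.2348, 0.1041, -0.8333)
a = F/m = (-1.0000, -0.8800, 1.5600)
p + v·dt = (2.4360, 2.9520, -2.8360)
v' = v + a·dt = (-1.6400, 1.2648, 1.6624)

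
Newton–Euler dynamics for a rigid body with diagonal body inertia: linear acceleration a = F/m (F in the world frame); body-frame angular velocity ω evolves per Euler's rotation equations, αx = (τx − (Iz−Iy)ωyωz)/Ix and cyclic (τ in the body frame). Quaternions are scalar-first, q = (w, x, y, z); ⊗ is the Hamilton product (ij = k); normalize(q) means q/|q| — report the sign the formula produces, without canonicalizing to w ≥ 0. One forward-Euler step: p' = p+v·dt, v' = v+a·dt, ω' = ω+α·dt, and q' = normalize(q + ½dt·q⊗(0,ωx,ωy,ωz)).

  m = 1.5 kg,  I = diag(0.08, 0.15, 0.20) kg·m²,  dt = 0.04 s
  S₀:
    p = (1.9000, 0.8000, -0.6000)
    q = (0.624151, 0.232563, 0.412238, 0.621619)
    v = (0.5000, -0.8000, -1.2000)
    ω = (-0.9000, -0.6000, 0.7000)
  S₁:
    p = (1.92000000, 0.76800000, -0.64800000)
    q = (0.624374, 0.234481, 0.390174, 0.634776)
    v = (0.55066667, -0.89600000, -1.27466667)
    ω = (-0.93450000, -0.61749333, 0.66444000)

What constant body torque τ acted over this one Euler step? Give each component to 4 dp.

τ = (-0.0900, 0.0100, -0.1400)

rate change Δω = (-0.03450000, -0.01749333, -0.03556000)
precession coupling = (-0.0210, 0.0756, 0.0378)
applied torque τ = (-0.0900, 0.0100, -0.1400)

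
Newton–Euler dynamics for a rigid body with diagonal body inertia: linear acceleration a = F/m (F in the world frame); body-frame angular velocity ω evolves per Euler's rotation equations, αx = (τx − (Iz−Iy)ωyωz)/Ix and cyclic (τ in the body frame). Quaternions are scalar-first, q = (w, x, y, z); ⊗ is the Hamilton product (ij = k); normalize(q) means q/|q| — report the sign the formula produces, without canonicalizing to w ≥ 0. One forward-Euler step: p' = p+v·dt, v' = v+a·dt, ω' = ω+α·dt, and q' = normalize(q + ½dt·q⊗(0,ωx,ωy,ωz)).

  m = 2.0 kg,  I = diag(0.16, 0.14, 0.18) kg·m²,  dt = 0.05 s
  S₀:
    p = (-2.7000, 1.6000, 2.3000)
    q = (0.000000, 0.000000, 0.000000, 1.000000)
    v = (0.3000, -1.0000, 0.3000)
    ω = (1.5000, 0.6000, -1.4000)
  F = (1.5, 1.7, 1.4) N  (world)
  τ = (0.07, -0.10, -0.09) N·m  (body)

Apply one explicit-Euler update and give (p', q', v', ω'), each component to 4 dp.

ω×(Iω) gyroscopic = (-0.0336, 0.0420, -0.0180)
(τ − ω×Iω)/I = (0.6475, -1.0143, -0.4000)
new body rate ω' = (1.5324, 0.5493, -1.4200)
Hamilton product q⊗(0,ω) = (1.4000000, -0.6000000, 1.5000000, 0.0000000)
q' = normalize(q + ½dt·q⊗(0,ω)) = (0.0350, -0.0150, 0.0374, 0.9986)
linear accel F/m = (0.7500, 0.8500, 0.7000)
p' = p + v·dt = (-2.6850, 1.5500, 2.3150)
new velocity v' = (0.3375, -0.9575, 0.3350)

p' = (-2.6850, 1.5500, 2.3150)
q' = (0.0350, -0.0150, 0.0374, 0.9986)
v' = (0.3375, -0.9575, 0.3350)
ω' = (1.5324, 0.5493, -1.4200)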